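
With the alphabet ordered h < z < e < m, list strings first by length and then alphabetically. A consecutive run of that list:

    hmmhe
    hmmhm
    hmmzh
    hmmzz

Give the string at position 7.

hmmeh

Advancing 3 positions from hmmzz through hmmzz → hmmze → hmmzm reaches term 7.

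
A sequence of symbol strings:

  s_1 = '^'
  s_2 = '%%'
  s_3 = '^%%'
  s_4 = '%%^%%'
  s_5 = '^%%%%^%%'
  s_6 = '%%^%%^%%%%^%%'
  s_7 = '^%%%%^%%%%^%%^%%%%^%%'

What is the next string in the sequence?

%%^%%^%%%%^%%^%%%%^%%%%^%%^%%%%^%%

From term 3 onward, concatenate the second-to-last term with the last: ^·%% = ^%%, %%·^%% = %%^%%, …
The next term joins %%^%%^%%%%^%% and ^%%%%^%%%%^%%^%%%%^%%.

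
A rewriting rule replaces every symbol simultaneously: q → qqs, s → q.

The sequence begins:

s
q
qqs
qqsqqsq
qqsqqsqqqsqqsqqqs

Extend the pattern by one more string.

Rewriting the 17 symbols of qqsqqsqqqsqqsqqqs one by one yields qqs qqs q qqs qqs q qqs qqs qqs q qqs qqs q qqs qqs qqs q; concatenated:

qqsqqsqqqsqqsqqqsqqsqqsqqqsqqsqqqsqqsqqsq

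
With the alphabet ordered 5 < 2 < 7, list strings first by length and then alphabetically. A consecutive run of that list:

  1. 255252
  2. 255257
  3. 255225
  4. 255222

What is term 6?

Continuing the enumeration 2 steps past 255222: 255222 → 255227 → (answer).

255275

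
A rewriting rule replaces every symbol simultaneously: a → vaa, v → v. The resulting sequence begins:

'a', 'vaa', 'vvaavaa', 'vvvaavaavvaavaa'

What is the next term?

Replace each of the 15 characters of vvvaavaavvaavaa in place — v v v vaa vaa v vaa vaa v v vaa vaa v vaa vaa — and concatenate.

vvvvaavaavvaavaavvvaavaavvaavaa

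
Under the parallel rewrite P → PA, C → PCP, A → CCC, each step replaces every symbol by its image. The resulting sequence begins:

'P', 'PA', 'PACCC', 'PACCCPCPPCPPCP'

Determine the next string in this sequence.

PACCCPCPPCPPCPPAPCPPAPAPCPPAPAPCPPA

Replace each of the 14 characters of PACCCPCPPCPPCP in place — PA CCC PCP PCP PCP PA PCP PA PA PCP PA PA PCP PA — and concatenate.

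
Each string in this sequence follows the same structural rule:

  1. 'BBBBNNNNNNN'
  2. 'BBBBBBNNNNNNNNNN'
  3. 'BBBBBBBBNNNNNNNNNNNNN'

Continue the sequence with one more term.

BBBBBBBBBBNNNNNNNNNNNNNNNN

The n-th term is 2n B's then 3n+1 N's, where the shown terms are n = 2, 3, 4.
For the next term, n = 5, so the run lengths are 10, 16.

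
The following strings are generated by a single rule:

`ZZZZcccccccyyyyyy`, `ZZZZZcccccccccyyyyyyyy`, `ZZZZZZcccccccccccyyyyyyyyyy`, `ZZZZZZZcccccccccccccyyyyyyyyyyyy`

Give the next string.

Reading off run lengths: Z runs 4, 5, 6, 7; c runs 7, 9, 11, 13; y runs 6, 8, 10, 12 — each is linear in n, where the shown terms are n = 3, 4, 5, 6.
At n = 7 the blocks have lengths 8, 15, 14.

ZZZZZZZZcccccccccccccccyyyyyyyyyyyyyy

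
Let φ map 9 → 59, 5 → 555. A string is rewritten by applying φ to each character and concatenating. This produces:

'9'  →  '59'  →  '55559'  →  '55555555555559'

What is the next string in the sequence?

55555555555555555555555555555555555555559

φ(55555555555559) expands symbol-by-symbol to 555 555 555 555 555 555 555 555 555 555 555 555 555 59; joining the 14 pieces gives the next term.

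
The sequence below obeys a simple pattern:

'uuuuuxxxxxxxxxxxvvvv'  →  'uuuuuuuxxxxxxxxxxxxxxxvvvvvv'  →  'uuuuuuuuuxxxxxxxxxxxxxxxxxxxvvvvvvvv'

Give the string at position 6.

uuuuuuuuuuuuuuuxxxxxxxxxxxxxxxxxxxxxxxxxxxxxxxvvvvvvvvvvvvvv

Reading off run lengths: u runs 5, 7, 9; x runs 11, 15, 19; v runs 4, 6, 8 — each is linear in n, where the shown terms are n = 2, 3, 4.
Setting n = 7 gives 15, 31, 14 characters in each block.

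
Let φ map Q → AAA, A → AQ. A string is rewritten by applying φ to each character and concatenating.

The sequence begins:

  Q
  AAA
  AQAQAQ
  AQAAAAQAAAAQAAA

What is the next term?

Rewriting the 15 symbols of AQAAAAQAAAAQAAA one by one yields AQ AAA AQ AQ AQ AQ AAA AQ AQ AQ AQ AAA AQ AQ AQ; concatenated:

AQAAAAQAQAQAQAAAAQAQAQAQAAAAQAQAQ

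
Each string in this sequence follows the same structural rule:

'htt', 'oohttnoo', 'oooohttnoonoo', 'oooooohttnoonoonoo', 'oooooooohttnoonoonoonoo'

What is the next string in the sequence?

Each term wraps the previous one in oo on the left and noo on the right.
So the next term is oo·oooooooohttnoonoonoonoo·noo.

oooooooooohttnoonoonoonoonoo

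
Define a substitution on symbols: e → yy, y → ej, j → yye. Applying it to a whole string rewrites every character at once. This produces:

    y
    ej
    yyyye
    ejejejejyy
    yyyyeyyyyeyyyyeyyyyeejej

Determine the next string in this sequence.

Rewriting the 24 symbols of yyyyeyyyyeyyyyeyyyyeejej one by one yields ej ej ej ej yy ej ej ej ej yy ej ej ej ej yy ej ej ej ej yy yy yye yy yye; concatenated:

ejejejejyyejejejejyyejejejejyyejejejejyyyyyyeyyyye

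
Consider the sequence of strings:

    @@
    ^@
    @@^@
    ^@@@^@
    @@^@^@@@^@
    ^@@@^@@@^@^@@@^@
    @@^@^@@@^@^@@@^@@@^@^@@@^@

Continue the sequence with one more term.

^@@@^@@@^@^@@@^@@@^@^@@@^@^@@@^@@@^@^@@@^@

Each term (from the third on) is the two preceding terms concatenated in order: term 3 = @@·^@ = @@^@.
Continuing: ^@@@^@@@^@^@@@^@ · @@^@^@@@^@^@@@^@@@^@^@@@^@ gives term 8.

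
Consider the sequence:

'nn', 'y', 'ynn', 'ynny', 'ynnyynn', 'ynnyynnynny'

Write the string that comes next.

ynnyynnynnyynnyynn

From term 3 onward, concatenate the last term with the second-to-last: y·nn = ynn, ynn·y = ynny, …
Continuing: ynnyynnynny · ynnyynn gives term 7.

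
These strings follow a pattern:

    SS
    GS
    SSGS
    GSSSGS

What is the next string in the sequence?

SSGSGSSSGS

Each term (from the third on) is the two preceding terms concatenated in order: term 3 = SS·GS = SSGS.
So term 5 is SSGS·GSSSGS.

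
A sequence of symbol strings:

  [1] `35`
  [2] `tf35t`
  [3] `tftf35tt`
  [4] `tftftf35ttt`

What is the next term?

Every step adds tf to the front and t to the end of the previous string.
Applying this once more to tftftf35ttt:

tftftftf35tttt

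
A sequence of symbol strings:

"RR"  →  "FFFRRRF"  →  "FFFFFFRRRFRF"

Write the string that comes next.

s(k+1) = FFF·s(k)·RF, so each term gains FFF as a prefix and RF as a suffix.
So the next term is FFF·FFFFFFRRRFRF·RF.

FFFFFFFFFRRRFRFRF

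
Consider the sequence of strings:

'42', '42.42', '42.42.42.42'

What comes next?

Every step duplicates the string with '.' between the halves.
Doubling 42.42.42.42 with '.' between the halves:

42.42.42.42.42.42.42.42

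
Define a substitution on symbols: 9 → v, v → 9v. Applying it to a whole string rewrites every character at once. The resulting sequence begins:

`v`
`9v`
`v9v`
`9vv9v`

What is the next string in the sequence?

Rewriting each symbol of 9vv9v: 9→v, v→9v, v→9v, 9→v, v→9v, which concatenates to v 9v 9v v 9v.

v9v9vv9v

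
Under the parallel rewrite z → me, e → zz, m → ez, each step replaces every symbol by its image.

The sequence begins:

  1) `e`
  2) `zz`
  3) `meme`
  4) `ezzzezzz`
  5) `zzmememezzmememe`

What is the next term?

φ(zzmememezzmememe) expands symbol-by-symbol to me me ez zz ez zz ez zz me me ez zz ez zz ez zz; joining the 16 pieces gives the next term.

memeezzzezzzezzzmemeezzzezzzezzz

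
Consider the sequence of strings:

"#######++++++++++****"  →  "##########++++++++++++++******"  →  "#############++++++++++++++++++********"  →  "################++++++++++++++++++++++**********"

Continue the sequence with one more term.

Each string has the form #^{3n+1} +^{4n+2} *^{2n}, where the shown terms are n = 2, 3, 4, 5.
At n = 6 the blocks have lengths 19, 26, 12.

###################++++++++++++++++++++++++++************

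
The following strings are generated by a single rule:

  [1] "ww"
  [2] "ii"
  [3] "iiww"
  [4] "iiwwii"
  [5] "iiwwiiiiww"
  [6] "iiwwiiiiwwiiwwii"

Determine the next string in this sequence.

This is a Fibonacci-style word recurrence s(k) = s(k−1)·s(k−2): e.g. ii·ww = iiww.
Continuing: iiwwiiiiwwiiwwii · iiwwiiiiww gives term 7.

iiwwiiiiwwiiwwiiiiwwiiiiww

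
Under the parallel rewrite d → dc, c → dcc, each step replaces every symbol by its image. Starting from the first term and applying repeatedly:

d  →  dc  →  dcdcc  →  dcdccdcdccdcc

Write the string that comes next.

dcdccdcdccdccdcdccdcdccdccdcdccdcc

Applying the rule to each of the 13 symbols of dcdccdcdccdcc gives the pieces dc dcc dc dcc dcc dc dcc dc dcc dcc dc dcc dcc, which concatenate to the answer.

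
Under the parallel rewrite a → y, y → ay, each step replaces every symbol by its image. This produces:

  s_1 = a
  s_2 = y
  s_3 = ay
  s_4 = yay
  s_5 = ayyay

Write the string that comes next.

Apply φ to ayyay symbol by symbol: a→y, y→ay, y→ay, a→y, y→ay; joined: y ay ay y ay.

yayayyay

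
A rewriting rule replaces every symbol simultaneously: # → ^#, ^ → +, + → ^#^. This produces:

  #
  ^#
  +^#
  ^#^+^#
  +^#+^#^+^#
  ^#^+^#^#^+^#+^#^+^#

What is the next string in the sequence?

Applying the rule to each of the 19 symbols of ^#^+^#^#^+^#+^#^+^# gives the pieces + ^# + ^#^ + ^# + ^# + ^#^ + ^# ^#^ + ^# + ^#^ + ^#, which concatenate to the answer.

+^#+^#^+^#+^#+^#^+^#^#^+^#+^#^+^#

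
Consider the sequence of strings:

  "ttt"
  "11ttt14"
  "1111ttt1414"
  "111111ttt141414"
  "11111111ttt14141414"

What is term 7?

Each term wraps the previous one in 11 on the left and 14 on the right.
From 11111111ttt14141414, 2 further steps: 11111111ttt14141414 → 1111111111ttt1414141414 → (answer).

111111111111ttt141414141414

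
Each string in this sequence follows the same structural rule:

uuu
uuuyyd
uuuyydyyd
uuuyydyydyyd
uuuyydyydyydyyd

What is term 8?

Each term is the previous one with yyd appended.
From uuuyydyydyydyyd, 3 further steps: uuuyydyydyydyyd → uuuyydyydyydyydyyd → uuuyydyydyydyydyydyyd → (answer).

uuuyydyydyydyydyydyydyyd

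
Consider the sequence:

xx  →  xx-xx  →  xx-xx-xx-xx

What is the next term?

s(k+1) = s(k)·-·s(k) — each term doubles the last with '-' between the halves.
One more doubling of xx-xx-xx-xx gives the answer.

xx-xx-xx-xx-xx-xx-xx-xx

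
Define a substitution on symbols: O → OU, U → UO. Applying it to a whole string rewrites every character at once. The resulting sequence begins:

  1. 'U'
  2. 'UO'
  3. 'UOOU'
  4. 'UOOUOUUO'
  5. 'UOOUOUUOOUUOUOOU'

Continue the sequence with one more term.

φ(UOOUOUUOOUUOUOOU) expands symbol-by-symbol to UO OU OU UO OU UO UO OU OU UO UO OU UO OU OU UO; joining the 16 pieces gives the next term.

UOOUOUUOOUUOUOOUOUUOUOOUUOOUOUUO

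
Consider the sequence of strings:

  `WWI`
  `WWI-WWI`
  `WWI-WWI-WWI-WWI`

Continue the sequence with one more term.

WWI-WWI-WWI-WWI-WWI-WWI-WWI-WWI

Every step duplicates the string with '-' between the halves.
One more doubling of WWI-WWI-WWI-WWI gives the answer.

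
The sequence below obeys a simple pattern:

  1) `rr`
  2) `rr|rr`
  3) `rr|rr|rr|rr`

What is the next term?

Each string is two copies of the previous one joined by '|'.
So the next term is two copies of rr|rr|rr|rr with '|' between the halves.

rr|rr|rr|rr|rr|rr|rr|rr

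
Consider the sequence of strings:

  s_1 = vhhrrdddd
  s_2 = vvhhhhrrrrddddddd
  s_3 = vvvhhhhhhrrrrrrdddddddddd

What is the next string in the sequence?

The n-th term is n v's then 2n h's then 2n r's then 3n+1 d's (n = 1, 2, …).
At n = 4 the blocks have lengths 4, 8, 8, 13.

vvvvhhhhhhhhrrrrrrrrddddddddddddd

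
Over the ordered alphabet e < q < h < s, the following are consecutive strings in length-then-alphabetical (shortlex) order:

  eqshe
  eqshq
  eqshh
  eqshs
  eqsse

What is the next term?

eqssq

Treat eqsse as a base-4 numeral over the given alphabet and add one, carrying through any trailing s's.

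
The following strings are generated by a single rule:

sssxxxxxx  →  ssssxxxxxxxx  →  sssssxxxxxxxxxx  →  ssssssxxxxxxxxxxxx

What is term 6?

ssssssssxxxxxxxxxxxxxxxx

Term n consists of n s's, followed by 2n x's, where the shown terms are n = 3, 4, 5, 6.
At n = 8 the blocks have lengths 8, 16.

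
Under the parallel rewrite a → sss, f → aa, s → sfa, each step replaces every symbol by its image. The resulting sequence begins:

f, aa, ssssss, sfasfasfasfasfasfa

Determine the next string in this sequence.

Rewriting the 18 symbols of sfasfasfasfasfasfa one by one yields sfa aa sss sfa aa sss sfa aa sss sfa aa sss sfa aa sss sfa aa sss; concatenated:

sfaaassssfaaassssfaaassssfaaassssfaaassssfaaasss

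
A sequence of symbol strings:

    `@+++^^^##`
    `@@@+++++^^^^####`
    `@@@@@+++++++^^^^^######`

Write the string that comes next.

@@@@@@@+++++++++^^^^^^########

Reading off run lengths: @ runs 1, 3, 5; + runs 3, 5, 7; ^ runs 3, 4, 5; # runs 2, 4, 6 — each is linear in n (n = 1, 2, …).
At n = 4 the blocks have lengths 7, 9, 6, 8.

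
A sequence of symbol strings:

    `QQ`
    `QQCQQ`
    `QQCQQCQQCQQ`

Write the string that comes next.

QQCQQCQQCQQCQQCQQCQQCQQ

Each string is two copies of the previous one joined by 'C'.
So the next term is two copies of QQCQQCQQCQQ with 'C' between the halves.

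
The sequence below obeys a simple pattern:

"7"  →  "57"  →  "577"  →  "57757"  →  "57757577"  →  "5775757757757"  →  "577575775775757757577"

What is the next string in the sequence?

5775757757757577575775775757757757

Each term (from the third on) is the previous term followed by the one before it: term 3 = 57·7 = 577.
Continuing: 577575775775757757577 · 5775757757757 gives term 8.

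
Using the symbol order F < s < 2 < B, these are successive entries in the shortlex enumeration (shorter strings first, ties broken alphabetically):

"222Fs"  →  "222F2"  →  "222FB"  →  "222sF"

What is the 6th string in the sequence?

Continuing the enumeration 2 steps past 222sF: 222sF → 222ss → (answer).

222s2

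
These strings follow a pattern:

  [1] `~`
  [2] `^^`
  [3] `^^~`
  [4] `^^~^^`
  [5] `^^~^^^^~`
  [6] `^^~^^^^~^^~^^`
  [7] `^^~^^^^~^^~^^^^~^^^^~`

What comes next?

From term 3 onward, concatenate the last term with the second-to-last: ^^·~ = ^^~, ^^~·^^ = ^^~^^, …
So term 8 is ^^~^^^^~^^~^^^^~^^^^~·^^~^^^^~^^~^^.

^^~^^^^~^^~^^^^~^^^^~^^~^^^^~^^~^^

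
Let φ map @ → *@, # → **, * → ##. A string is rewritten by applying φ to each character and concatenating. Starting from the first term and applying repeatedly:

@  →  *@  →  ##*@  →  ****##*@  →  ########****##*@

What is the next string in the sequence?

Rewriting the 16 symbols of ########****##*@ one by one yields ** ** ** ** ** ** ** ** ## ## ## ## ** ** ## *@; concatenated:

****************########****##*@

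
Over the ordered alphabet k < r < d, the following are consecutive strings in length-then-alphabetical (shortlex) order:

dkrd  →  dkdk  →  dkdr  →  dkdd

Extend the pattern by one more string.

Find the rightmost character of dkdd below d, bump it to the next letter, and reset everything to its right to k.

drkk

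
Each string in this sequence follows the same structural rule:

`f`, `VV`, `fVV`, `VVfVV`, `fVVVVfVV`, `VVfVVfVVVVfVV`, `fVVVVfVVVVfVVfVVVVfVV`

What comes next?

This is a Fibonacci-style word recurrence s(k) = s(k−2)·s(k−1): e.g. f·VV = fVV.
Continuing: VVfVVfVVVVfVV · fVVVVfVVVVfVVfVVVVfVV gives term 8.

VVfVVfVVVVfVVfVVVVfVVVVfVVfVVVVfVV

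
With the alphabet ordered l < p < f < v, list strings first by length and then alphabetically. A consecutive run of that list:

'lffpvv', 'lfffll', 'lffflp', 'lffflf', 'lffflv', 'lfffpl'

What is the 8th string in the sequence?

Continuing the enumeration 2 steps past lfffpl: lfffpl → lfffpp → (answer).

lfffpf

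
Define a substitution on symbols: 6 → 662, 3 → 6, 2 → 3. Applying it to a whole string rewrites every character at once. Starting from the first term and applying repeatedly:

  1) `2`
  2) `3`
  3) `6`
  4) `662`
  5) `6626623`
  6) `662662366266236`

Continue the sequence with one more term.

Replace each of the 15 characters of 662662366266236 in place — 662 662 3 662 662 3 6 662 662 3 662 662 3 6 662 — and concatenate.

662662366266236662662366266236662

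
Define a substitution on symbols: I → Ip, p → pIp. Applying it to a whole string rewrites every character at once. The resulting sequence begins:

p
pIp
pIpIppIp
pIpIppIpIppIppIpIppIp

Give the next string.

Replace each of the 21 characters of pIpIppIpIppIppIpIppIp in place — pIp Ip pIp Ip pIp pIp Ip pIp Ip pIp pIp Ip pIp pIp Ip pIp Ip pIp pIp Ip pIp — and concatenate.

pIpIppIpIppIppIpIppIpIppIppIpIppIppIpIppIpIppIppIpIppIp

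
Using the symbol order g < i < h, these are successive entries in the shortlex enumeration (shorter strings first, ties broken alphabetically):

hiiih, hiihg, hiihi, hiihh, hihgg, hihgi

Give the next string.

hihgh

Find the rightmost character of hihgi below h, bump it to the next letter, and reset everything to its right to g.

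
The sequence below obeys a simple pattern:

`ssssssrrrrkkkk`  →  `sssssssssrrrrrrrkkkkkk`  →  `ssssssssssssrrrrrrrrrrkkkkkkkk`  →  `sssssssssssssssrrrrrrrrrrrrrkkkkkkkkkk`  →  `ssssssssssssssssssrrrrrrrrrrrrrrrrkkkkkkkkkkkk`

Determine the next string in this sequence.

sssssssssssssssssssssrrrrrrrrrrrrrrrrrrrkkkkkkkkkkkkkk

Reading off run lengths: s runs 6, 9, 12, 15, 18; r runs 4, 7, 10, 13, 16; k runs 4, 6, 8, 10, 12 — each is linear in n (n = 1, 2, …).
At n = 6 the blocks have lengths 21, 19, 14.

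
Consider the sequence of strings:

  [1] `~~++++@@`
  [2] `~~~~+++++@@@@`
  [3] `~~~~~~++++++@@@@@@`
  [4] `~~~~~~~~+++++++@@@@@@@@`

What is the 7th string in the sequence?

~~~~~~~~~~~~~~++++++++++@@@@@@@@@@@@@@

Reading off run lengths: ~ runs 2, 4, 6, 8; + runs 4, 5, 6, 7; @ runs 2, 4, 6, 8 — each is linear in n (n = 1, 2, …).
For term 7, n = 7, so the run lengths are 14, 10, 14.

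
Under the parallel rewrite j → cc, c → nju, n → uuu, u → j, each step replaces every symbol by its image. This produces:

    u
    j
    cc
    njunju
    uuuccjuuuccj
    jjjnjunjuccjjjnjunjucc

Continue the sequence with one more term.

ccccccuuuccjuuuccjnjunjuccccccuuuccjuuuccjnjunju

Applying the rule to each of the 22 symbols of jjjnjunjuccjjjnjunjucc gives the pieces cc cc cc uuu cc j uuu cc j nju nju cc cc cc uuu cc j uuu cc j nju nju, which concatenate to the answer.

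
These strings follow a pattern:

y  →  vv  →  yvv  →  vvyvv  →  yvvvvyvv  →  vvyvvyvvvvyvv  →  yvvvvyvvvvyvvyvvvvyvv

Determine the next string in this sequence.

vvyvvyvvvvyvvyvvvvyvvvvyvvyvvvvyvv

This is a Fibonacci-style word recurrence s(k) = s(k−2)·s(k−1): e.g. y·vv = yvv.
So term 8 is vvyvvyvvvvyvv·yvvvvyvvvvyvvyvvvvyvv.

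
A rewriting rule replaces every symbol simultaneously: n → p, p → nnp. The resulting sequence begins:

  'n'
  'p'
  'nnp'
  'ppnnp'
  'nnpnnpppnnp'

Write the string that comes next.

ppnnpppnnpnnpnnpppnnp

Rewriting each symbol of nnpnnpppnnp: n→p, n→p, p→nnp, n→p, n→p, p→nnp, p→nnp, p→nnp, n→p, n→p, p→nnp, which concatenates to p p nnp p p nnp nnp nnp p p nnp.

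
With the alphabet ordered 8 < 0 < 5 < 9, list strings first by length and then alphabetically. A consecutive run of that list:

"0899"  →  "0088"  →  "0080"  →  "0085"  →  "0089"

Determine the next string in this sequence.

The successor of 0089 increments the rightmost position that isn't already 9 and resets every position after it to 8.

0008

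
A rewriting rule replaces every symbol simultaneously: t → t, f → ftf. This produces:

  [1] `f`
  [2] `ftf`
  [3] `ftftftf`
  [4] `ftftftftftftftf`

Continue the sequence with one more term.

Replace each of the 15 characters of ftftftftftftftf in place — ftf t ftf t ftf t ftf t ftf t ftf t ftf t ftf — and concatenate.

ftftftftftftftftftftftftftftftf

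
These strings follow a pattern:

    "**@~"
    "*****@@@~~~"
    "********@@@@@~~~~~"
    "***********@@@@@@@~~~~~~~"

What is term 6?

*****************@@@@@@@@@@@~~~~~~~~~~~

Reading off run lengths: * runs 2, 5, 8, 11; @ runs 1, 3, 5, 7; ~ runs 1, 3, 5, 7 — each is linear in n (n = 1, 2, …).
Setting n = 6 gives 17, 11, 11 characters in each block.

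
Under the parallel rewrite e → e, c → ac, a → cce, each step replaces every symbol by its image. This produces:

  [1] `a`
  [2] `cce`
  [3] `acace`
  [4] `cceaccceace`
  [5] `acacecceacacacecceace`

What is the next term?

Applying the rule to each of the 21 symbols of acacecceacacacecceace gives the pieces cce ac cce ac e ac ac e cce ac cce ac cce ac e ac ac e cce ac e, which concatenate to the answer.

cceaccceaceacacecceaccceaccceaceacacecceace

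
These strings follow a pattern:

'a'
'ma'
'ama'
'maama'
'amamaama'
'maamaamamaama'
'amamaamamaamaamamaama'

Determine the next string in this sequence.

maamaamamaamaamamaamamaamaamamaama

Each term (from the third on) is the two preceding terms concatenated in order: term 3 = a·ma = ama.
So term 8 is maamaamamaama·amamaamamaamaamamaama.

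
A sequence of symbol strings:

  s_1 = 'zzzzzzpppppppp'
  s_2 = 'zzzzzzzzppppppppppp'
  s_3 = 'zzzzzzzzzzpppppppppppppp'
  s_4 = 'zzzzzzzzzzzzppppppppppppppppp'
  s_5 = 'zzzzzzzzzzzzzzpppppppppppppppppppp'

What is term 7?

Each string has the form z^{2n} p^{3n-1}, where the shown terms are n = 3, 4, 5, 6, 7.
At n = 9 the blocks have lengths 18, 26.

zzzzzzzzzzzzzzzzzzpppppppppppppppppppppppppp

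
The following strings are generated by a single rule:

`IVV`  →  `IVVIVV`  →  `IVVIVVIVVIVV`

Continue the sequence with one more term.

Every step duplicates the string.
So the next term is two copies of IVVIVVIVVIVV.

IVVIVVIVVIVVIVVIVVIVVIVV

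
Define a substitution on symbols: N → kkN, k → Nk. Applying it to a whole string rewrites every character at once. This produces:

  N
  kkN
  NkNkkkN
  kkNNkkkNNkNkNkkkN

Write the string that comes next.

NkNkkkNkkNNkNkNkkkNkkNNkkkNNkkkNNkNkNkkkN

Applying the rule to each of the 17 symbols of kkNNkkkNNkNkNkkkN gives the pieces Nk Nk kkN kkN Nk Nk Nk kkN kkN Nk kkN Nk kkN Nk Nk Nk kkN, which concatenate to the answer.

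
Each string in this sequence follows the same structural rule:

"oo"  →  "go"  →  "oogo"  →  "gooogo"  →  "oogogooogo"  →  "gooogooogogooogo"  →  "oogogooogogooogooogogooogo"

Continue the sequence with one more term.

This is a Fibonacci-style word recurrence s(k) = s(k−2)·s(k−1): e.g. oo·go = oogo.
Continuing: gooogooogogooogo · oogogooogogooogooogogooogo gives term 8.

gooogooogogooogooogogooogogooogooogogooogo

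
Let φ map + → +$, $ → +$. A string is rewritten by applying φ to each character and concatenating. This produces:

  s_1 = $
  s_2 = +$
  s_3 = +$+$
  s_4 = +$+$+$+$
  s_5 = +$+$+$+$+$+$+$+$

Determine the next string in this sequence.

Rewriting the 16 symbols of +$+$+$+$+$+$+$+$ one by one yields +$ +$ +$ +$ +$ +$ +$ +$ +$ +$ +$ +$ +$ +$ +$ +$; concatenated:

+$+$+$+$+$+$+$+$+$+$+$+$+$+$+$+$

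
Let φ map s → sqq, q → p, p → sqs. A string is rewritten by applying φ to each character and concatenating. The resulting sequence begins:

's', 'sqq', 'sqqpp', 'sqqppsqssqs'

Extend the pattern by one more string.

Apply φ to sqqppsqssqs symbol by symbol: s→sqq, q→p, q→p, p→sqs, p→sqs, s→sqq, q→p, s→sqq, s→sqq, q→p, s→sqq; joined: sqq p p sqs sqs sqq p sqq sqq p sqq.

sqqppsqssqssqqpsqqsqqpsqq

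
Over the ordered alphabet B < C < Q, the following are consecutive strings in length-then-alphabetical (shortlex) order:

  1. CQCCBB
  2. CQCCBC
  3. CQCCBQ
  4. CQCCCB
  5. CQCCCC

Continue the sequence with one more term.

Find the rightmost character of CQCCCC below Q, bump it to the next letter, and reset everything to its right to B.

CQCCCQ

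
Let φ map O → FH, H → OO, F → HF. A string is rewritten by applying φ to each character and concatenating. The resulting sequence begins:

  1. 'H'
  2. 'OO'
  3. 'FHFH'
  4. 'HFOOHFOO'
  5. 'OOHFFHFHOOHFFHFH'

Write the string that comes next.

Replace each of the 16 characters of OOHFFHFHOOHFFHFH in place — FH FH OO HF HF OO HF OO FH FH OO HF HF OO HF OO — and concatenate.

FHFHOOHFHFOOHFOOFHFHOOHFHFOOHFOO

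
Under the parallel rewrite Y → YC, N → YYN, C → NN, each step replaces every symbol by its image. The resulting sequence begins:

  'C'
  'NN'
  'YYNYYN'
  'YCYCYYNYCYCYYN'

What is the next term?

YCNNYCNNYCYCYYNYCNNYCNNYCYCYYN

φ(YCYCYYNYCYCYYN) expands symbol-by-symbol to YC NN YC NN YC YC YYN YC NN YC NN YC YC YYN; joining the 14 pieces gives the next term.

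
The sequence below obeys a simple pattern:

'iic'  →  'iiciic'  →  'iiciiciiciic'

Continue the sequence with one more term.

Every step duplicates the string.
Doubling iiciiciiciic:

iiciiciiciiciiciiciiciic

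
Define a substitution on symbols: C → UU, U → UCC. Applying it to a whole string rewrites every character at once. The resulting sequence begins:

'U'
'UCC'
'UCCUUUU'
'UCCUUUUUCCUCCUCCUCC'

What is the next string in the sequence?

UCCUUUUUCCUCCUCCUCCUCCUUUUUCCUUUUUCCUUUUUCCUUUU

φ(UCCUUUUUCCUCCUCCUCC) expands symbol-by-symbol to UCC UU UU UCC UCC UCC UCC UCC UU UU UCC UU UU UCC UU UU UCC UU UU; joining the 19 pieces gives the next term.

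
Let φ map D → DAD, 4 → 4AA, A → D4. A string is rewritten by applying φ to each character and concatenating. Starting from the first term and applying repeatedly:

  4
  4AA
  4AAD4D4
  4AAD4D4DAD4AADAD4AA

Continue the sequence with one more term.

4AAD4D4DAD4AADAD4AADADD4DAD4AAD4D4DADD4DAD4AAD4D4

Replace each of the 19 characters of 4AAD4D4DAD4AADAD4AA in place — 4AA D4 D4 DAD 4AA DAD 4AA DAD D4 DAD 4AA D4 D4 DAD D4 DAD 4AA D4 D4 — and concatenate.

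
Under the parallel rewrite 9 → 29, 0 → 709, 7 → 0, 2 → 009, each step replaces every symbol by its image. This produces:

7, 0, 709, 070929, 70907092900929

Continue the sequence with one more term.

Applying the rule to each of the 14 symbols of 70907092900929 gives the pieces 0 709 29 709 0 709 29 009 29 709 709 29 009 29, which concatenate to the answer.

070929709070929009297097092900929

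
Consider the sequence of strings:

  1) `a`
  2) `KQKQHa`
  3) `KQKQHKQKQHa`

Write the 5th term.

Every step adds KQKQH at the front: s(k+1) = KQKQH·s(k).
From KQKQHKQKQHa, 2 further steps: KQKQHKQKQHa → KQKQHKQKQHKQKQHa → (answer).

KQKQHKQKQHKQKQHKQKQHa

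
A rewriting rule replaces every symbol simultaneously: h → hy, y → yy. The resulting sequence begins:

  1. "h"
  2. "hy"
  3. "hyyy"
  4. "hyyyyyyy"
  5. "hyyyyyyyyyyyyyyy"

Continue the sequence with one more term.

hyyyyyyyyyyyyyyyyyyyyyyyyyyyyyyy

φ(hyyyyyyyyyyyyyyy) expands symbol-by-symbol to hy yy yy yy yy yy yy yy yy yy yy yy yy yy yy yy; joining the 16 pieces gives the next term.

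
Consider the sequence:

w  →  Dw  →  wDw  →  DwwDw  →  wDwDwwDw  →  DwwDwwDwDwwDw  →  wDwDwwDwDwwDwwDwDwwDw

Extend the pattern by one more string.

DwwDwwDwDwwDwwDwDwwDwDwwDwwDwDwwDw

This is a Fibonacci-style word recurrence s(k) = s(k−2)·s(k−1): e.g. w·Dw = wDw.
So term 8 is DwwDwwDwDwwDw·wDwDwwDwDwwDwwDwDwwDw.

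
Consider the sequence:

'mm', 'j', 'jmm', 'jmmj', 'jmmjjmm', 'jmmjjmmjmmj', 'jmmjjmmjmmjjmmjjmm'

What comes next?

jmmjjmmjmmjjmmjjmmjmmjjmmjmmj

Each term (from the third on) is the previous term followed by the one before it: term 3 = j·mm = jmm.
Continuing: jmmjjmmjmmjjmmjjmm · jmmjjmmjmmj gives term 8.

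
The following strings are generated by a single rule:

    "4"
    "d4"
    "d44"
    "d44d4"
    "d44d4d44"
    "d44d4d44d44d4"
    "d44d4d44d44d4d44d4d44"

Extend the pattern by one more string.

d44d4d44d44d4d44d4d44d44d4d44d44d4

From term 3 onward, concatenate the last term with the second-to-last: d4·4 = d44, d44·d4 = d44d4, …
The next term joins d44d4d44d44d4d44d4d44 and d44d4d44d44d4.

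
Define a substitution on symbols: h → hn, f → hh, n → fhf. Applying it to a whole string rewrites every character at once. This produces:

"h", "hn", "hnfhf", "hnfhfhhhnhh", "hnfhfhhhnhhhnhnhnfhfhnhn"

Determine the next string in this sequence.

hnfhfhhhnhhhnhnhnfhfhnhnhnfhfhnfhfhnfhfhhhnhhhnfhfhnfhf

Replace each of the 24 characters of hnfhfhhhnhhhnhnhnfhfhnhn in place — hn fhf hh hn hh hn hn hn fhf hn hn hn fhf hn fhf hn fhf hh hn hh hn fhf hn fhf — and concatenate.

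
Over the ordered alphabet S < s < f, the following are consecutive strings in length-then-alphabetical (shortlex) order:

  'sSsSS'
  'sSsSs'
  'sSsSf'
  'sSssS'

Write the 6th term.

sSssf

Continuing the enumeration 2 steps past sSssS: sSssS → sSsss → (answer).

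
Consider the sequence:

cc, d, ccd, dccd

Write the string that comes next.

This is a Fibonacci-style word recurrence s(k) = s(k−2)·s(k−1): e.g. cc·d = ccd.
Continuing: ccd · dccd gives term 5.

ccddccd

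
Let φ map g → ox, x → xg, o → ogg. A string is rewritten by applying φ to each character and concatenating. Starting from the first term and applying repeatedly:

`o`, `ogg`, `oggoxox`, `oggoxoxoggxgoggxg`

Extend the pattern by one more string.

φ(oggoxoxoggxgoggxg) expands symbol-by-symbol to ogg ox ox ogg xg ogg xg ogg ox ox xg ox ogg ox ox xg ox; joining the 17 pieces gives the next term.

oggoxoxoggxgoggxgoggoxoxxgoxoggoxoxxgox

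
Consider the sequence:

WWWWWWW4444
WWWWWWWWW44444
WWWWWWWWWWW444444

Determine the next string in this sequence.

WWWWWWWWWWWWW4444444

Reading off run lengths: W runs 7, 9, 11; 4 runs 4, 5, 6 — each is linear in n, where the shown terms are n = 3, 4, 5.
Setting n = 6 gives 13, 7 characters in each block.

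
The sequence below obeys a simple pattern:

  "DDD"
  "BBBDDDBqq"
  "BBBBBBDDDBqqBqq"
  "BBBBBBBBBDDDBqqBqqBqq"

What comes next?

BBBBBBBBBBBBDDDBqqBqqBqqBqq

s(k+1) = BBB·s(k)·Bqq, so each term gains BBB as a prefix and Bqq as a suffix.
So the next term is BBB·BBBBBBBBBDDDBqqBqqBqq·Bqq.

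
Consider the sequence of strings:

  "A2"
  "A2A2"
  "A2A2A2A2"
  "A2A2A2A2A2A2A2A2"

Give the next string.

s(k+1) = s(k)·s(k) — each term doubles the last.
Doubling A2A2A2A2A2A2A2A2:

A2A2A2A2A2A2A2A2A2A2A2A2A2A2A2A2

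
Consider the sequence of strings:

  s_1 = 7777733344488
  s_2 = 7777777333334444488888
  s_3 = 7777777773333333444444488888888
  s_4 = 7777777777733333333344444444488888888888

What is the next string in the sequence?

7777777777777333333333334444444444488888888888888

Each string has the form 7^{2n+3} 3^{2n+1} 4^{2n+1} 8^{3n-1} (n = 1, 2, …).
For the next term, n = 5, so the run lengths are 13, 11, 11, 14.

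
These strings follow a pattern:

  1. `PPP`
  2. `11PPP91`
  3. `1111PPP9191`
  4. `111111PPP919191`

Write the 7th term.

111111111111PPP919191919191

s(k+1) = 11·s(k)·91, so each term gains 11 as a prefix and 91 as a suffix.
From 111111PPP919191, 3 further steps: 111111PPP919191 → 11111111PPP91919191 → 1111111111PPP9191919191 → (answer).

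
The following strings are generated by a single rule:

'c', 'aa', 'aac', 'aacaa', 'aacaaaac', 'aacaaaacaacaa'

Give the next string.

aacaaaacaacaaaacaaaac

This is a Fibonacci-style word recurrence s(k) = s(k−1)·s(k−2): e.g. aa·c = aac.
The next term joins aacaaaacaacaa and aacaaaac.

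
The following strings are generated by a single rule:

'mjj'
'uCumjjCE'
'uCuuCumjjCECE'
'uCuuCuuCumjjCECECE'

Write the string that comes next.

uCuuCuuCuuCumjjCECECECE

s(k+1) = uCu·s(k)·CE, so each term gains uCu as a prefix and CE as a suffix.
So the next term is uCu·uCuuCuuCumjjCECECE·CE.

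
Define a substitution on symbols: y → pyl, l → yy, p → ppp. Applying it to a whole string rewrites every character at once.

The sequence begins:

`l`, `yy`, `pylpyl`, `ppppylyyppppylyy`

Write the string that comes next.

pppppppppppppylyypylpylpppppppppppppylyypylpyl

Applying the rule to each of the 16 symbols of ppppylyyppppylyy gives the pieces ppp ppp ppp ppp pyl yy pyl pyl ppp ppp ppp ppp pyl yy pyl pyl, which concatenate to the answer.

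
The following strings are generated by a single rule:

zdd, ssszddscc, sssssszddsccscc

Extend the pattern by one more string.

Each term wraps the previous one in sss on the left and scc on the right.
So the next term is sss·sssssszddsccscc·scc.

ssssssssszddsccsccscc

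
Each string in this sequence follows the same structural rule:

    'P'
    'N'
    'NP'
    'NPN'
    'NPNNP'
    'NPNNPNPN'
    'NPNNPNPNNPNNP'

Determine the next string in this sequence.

Each term (from the third on) is the previous term followed by the one before it: term 3 = N·P = NP.
Continuing: NPNNPNPNNPNNP · NPNNPNPN gives term 8.

NPNNPNPNNPNNPNPNNPNPN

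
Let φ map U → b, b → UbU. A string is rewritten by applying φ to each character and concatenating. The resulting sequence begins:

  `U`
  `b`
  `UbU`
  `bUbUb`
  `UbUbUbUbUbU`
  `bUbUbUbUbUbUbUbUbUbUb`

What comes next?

φ(bUbUbUbUbUbUbUbUbUbUb) expands symbol-by-symbol to UbU b UbU b UbU b UbU b UbU b UbU b UbU b UbU b UbU b UbU b UbU; joining the 21 pieces gives the next term.

UbUbUbUbUbUbUbUbUbUbUbUbUbUbUbUbUbUbUbUbUbU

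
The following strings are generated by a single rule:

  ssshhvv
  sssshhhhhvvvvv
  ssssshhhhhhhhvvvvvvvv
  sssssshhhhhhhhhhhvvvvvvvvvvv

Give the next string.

Reading off run lengths: s runs 3, 4, 5, 6; h runs 2, 5, 8, 11; v runs 2, 5, 8, 11 — each is linear in n (n = 1, 2, …).
At n = 5 the blocks have lengths 7, 14, 14.

ssssssshhhhhhhhhhhhhhvvvvvvvvvvvvvv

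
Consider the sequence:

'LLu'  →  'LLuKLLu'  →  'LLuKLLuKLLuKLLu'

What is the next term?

LLuKLLuKLLuKLLuKLLuKLLuKLLuKLLu

s(k+1) = s(k)·K·s(k) — each term doubles the last with 'K' between the halves.
So the next term is two copies of LLuKLLuKLLuKLLu with 'K' between the halves.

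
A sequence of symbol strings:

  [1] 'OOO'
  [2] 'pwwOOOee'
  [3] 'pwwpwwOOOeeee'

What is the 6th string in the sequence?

Each term wraps the previous one in pww on the left and ee on the right.
From pwwpwwOOOeeee, 3 further steps: pwwpwwOOOeeee → pwwpwwpwwOOOeeeeee → pwwpwwpwwpwwOOOeeeeeeee → (answer).

pwwpwwpwwpwwpwwOOOeeeeeeeeee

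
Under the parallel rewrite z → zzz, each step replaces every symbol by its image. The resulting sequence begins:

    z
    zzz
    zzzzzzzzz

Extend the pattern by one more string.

Apply φ to zzzzzzzzz symbol by symbol: z→zzz, z→zzz, z→zzz, z→zzz, z→zzz, z→zzz, z→zzz, z→zzz, z→zzz; joined: zzz zzz zzz zzz zzz zzz zzz zzz zzz.

zzzzzzzzzzzzzzzzzzzzzzzzzzz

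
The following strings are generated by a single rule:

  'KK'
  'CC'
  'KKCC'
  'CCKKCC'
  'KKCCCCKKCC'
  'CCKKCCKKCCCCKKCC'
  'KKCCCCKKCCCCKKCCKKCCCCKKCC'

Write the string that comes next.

CCKKCCKKCCCCKKCCKKCCCCKKCCCCKKCCKKCCCCKKCC

From term 3 onward, concatenate the second-to-last term with the last: KK·CC = KKCC, CC·KKCC = CCKKCC, …
So term 8 is CCKKCCKKCCCCKKCC·KKCCCCKKCCCCKKCCKKCCCCKKCC.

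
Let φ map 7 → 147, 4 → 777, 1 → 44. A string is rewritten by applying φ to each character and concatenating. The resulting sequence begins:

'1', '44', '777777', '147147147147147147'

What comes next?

Rewriting the 18 symbols of 147147147147147147 one by one yields 44 777 147 44 777 147 44 777 147 44 777 147 44 777 147 44 777 147; concatenated:

447771474477714744777147447771474477714744777147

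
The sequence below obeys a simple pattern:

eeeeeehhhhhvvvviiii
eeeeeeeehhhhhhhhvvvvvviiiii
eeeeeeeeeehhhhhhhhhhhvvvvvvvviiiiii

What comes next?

Reading off run lengths: e runs 6, 8, 10; h runs 5, 8, 11; v runs 4, 6, 8; i runs 4, 5, 6 — each is linear in n, where the shown terms are n = 2, 3, 4.
Setting n = 5 gives 12, 14, 10, 7 characters in each block.

eeeeeeeeeeeehhhhhhhhhhhhhhvvvvvvvvvviiiiiii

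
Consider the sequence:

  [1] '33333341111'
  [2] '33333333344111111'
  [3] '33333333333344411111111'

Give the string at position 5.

Reading off run lengths: 3 runs 6, 9, 12; 4 runs 1, 2, 3; 1 runs 4, 6, 8 — each is linear in n, where the shown terms are n = 2, 3, 4.
For term 5, n = 6, so the run lengths are 18, 5, 12.

33333333333333333344444111111111111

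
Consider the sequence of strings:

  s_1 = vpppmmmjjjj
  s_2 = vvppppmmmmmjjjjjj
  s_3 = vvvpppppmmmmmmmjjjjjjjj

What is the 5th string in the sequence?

vvvvvpppppppmmmmmmmmmmmjjjjjjjjjjjj

Reading off run lengths: v runs 1, 2, 3; p runs 3, 4, 5; m runs 3, 5, 7; j runs 4, 6, 8 — each is linear in n (n = 1, 2, …).
Setting n = 5 gives 5, 7, 11, 12 characters in each block.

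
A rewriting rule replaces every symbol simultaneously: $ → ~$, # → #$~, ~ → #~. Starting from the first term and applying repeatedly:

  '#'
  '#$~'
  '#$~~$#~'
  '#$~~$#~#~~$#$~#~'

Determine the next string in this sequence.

#$~~$#~#~~$#$~#~#$~#~#~~$#$~~$#~#$~#~

φ(#$~~$#~#~~$#$~#~) expands symbol-by-symbol to #$~ ~$ #~ #~ ~$ #$~ #~ #$~ #~ #~ ~$ #$~ ~$ #~ #$~ #~; joining the 16 pieces gives the next term.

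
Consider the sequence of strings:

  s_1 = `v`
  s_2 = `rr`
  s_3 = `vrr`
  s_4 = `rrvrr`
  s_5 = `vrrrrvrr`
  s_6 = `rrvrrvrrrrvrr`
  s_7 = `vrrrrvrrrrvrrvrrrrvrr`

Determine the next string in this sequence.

This is a Fibonacci-style word recurrence s(k) = s(k−2)·s(k−1): e.g. v·rr = vrr.
Continuing: rrvrrvrrrrvrr · vrrrrvrrrrvrrvrrrrvrr gives term 8.

rrvrrvrrrrvrrvrrrrvrrrrvrrvrrrrvrr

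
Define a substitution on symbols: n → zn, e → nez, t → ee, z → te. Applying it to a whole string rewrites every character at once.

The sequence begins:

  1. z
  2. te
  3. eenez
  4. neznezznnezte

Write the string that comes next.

znnezteznnezteteznznnezteeenez

φ(neznezznnezte) expands symbol-by-symbol to zn nez te zn nez te te zn zn nez te ee nez; joining the 13 pieces gives the next term.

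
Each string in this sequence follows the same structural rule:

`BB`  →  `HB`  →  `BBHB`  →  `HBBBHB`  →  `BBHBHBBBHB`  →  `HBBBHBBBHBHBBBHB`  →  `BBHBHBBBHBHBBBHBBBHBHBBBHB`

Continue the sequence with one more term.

From term 3 onward, concatenate the second-to-last term with the last: BB·HB = BBHB, HB·BBHB = HBBBHB, …
The next term joins HBBBHBBBHBHBBBHB and BBHBHBBBHBHBBBHBBBHBHBBBHB.

HBBBHBBBHBHBBBHBBBHBHBBBHBHBBBHBBBHBHBBBHB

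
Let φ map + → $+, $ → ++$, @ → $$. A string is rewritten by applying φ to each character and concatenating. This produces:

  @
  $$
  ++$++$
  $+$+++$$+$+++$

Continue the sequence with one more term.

φ($+$+++$$+$+++$) expands symbol-by-symbol to ++$ $+ ++$ $+ $+ $+ ++$ ++$ $+ ++$ $+ $+ $+ ++$; joining the 14 pieces gives the next term.

++$$+++$$+$+$+++$++$$+++$$+$+$+++$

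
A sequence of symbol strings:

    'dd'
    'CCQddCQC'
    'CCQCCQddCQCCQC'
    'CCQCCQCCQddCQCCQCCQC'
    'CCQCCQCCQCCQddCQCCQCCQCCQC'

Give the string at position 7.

CCQCCQCCQCCQCCQCCQddCQCCQCCQCCQCCQCCQC

s(k+1) = CCQ·s(k)·CQC, so each term gains CCQ as a prefix and CQC as a suffix.
From CCQCCQCCQCCQddCQCCQCCQCCQC, 2 further steps: CCQCCQCCQCCQddCQCCQCCQCCQC → CCQCCQCCQCCQCCQddCQCCQCCQCCQCCQC → (answer).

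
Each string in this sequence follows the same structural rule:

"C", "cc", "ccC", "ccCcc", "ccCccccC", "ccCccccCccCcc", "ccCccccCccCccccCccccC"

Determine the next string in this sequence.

ccCccccCccCccccCccccCccCccccCccCcc

This is a Fibonacci-style word recurrence s(k) = s(k−1)·s(k−2): e.g. cc·C = ccC.
So term 8 is ccCccccCccCccccCccccC·ccCccccCccCcc.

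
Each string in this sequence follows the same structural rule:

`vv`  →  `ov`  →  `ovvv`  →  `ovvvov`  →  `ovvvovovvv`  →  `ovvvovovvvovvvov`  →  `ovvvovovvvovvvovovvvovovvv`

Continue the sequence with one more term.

ovvvovovvvovvvovovvvovovvvovvvovovvvovvvov

Each term (from the third on) is the previous term followed by the one before it: term 3 = ov·vv = ovvv.
Continuing: ovvvovovvvovvvovovvvovovvv · ovvvovovvvovvvov gives term 8.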